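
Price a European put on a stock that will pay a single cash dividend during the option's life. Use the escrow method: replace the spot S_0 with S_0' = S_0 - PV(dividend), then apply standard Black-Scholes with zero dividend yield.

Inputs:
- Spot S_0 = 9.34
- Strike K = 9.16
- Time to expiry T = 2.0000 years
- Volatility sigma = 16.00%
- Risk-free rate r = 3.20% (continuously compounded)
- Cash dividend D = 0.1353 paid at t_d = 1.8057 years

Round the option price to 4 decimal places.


Answer: Price = 0.5294

Derivation:
PV(D) = D * exp(-r * t_d) = 0.1353 * 0.94385531 = 0.12770362
S_0' = S_0 - PV(D) = 9.3400 - 0.12770362 = 9.21229638
d1 = (ln(S_0'/K) + (r + sigma^2/2)*T) / (sigma*sqrt(T)) = 0.42113943
d2 = d1 - sigma*sqrt(T) = 0.19486526
exp(-rT) = 0.93800500
N(-d1) = 0.33682663; N(-d2) = 0.42274921
P = K * exp(-rT) * N(-d2) - S_0' * N(-d1) = 9.1600 * 0.93800500 * 0.42274921 - 9.21229638 * 0.33682663 = 0.5294


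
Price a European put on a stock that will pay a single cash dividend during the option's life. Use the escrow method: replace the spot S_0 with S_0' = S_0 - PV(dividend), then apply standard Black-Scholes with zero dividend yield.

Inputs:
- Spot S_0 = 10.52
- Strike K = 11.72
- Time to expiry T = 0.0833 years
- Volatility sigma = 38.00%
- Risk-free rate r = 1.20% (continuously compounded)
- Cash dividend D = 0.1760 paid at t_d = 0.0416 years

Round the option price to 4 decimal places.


Answer: Price = 1.4422

Derivation:
PV(D) = D * exp(-r * t_d) = 0.1760 * 0.99950092 = 0.17591216
S_0' = S_0 - PV(D) = 10.5200 - 0.17591216 = 10.34408784
d1 = (ln(S_0'/K) + (r + sigma^2/2)*T) / (sigma*sqrt(T)) = -1.07470445
d2 = d1 - sigma*sqrt(T) = -1.18437906
exp(-rT) = 0.99900090
N(-d1) = 0.85874646; N(-d2) = 0.88186848
P = K * exp(-rT) * N(-d2) - S_0' * N(-d1) = 11.7200 * 0.99900090 * 0.88186848 - 10.34408784 * 0.85874646 = 1.4422


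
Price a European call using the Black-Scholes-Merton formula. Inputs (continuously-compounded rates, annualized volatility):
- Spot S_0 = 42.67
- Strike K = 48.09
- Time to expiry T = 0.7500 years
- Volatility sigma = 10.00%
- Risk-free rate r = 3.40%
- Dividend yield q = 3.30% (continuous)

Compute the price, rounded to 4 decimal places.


Answer: Price = 0.1490

Derivation:
d1 = (ln(S/K) + (r - q + 0.5*sigma^2) * T) / (sigma * sqrt(T)) = -1.32880811
d2 = d1 - sigma * sqrt(T) = -1.41541065
exp(-rT) = 0.97482238; exp(-qT) = 0.97555377
C = S_0 * exp(-qT) * N(d1) - K * exp(-rT) * N(d2)
N(d1) = 0.09195564; N(d2) = 0.07847406
C = 42.6700 * 0.97555377 * 0.09195564 - 48.0900 * 0.97482238 * 0.07847406 = 0.1490


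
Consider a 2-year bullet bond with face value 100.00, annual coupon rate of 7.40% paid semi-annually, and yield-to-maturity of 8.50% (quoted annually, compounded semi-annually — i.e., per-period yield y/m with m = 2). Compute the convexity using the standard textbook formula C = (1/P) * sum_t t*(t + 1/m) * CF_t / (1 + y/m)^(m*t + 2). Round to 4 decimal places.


Coupon per period c = face * coupon_rate / m = 3.700000
Periods per year m = 2; per-period yield y/m = 0.042500
Number of cashflows N = 4
Cashflows (t years, CF_t, discount factor 1/(1+y/m)^(m*t), PV):
  t = 0.5000: CF_t = 3.700000, DF = 0.959233, PV = 3.549161
  t = 1.0000: CF_t = 3.700000, DF = 0.920127, PV = 3.404471
  t = 1.5000: CF_t = 3.700000, DF = 0.882616, PV = 3.265679
  t = 2.0000: CF_t = 103.700000, DF = 0.846634, PV = 87.795954
Price P = sum_t PV_t = 98.015265
Convexity numerator sum_t t*(t + 1/m) * CF_t / (1+y/m)^(m*t + 2):
  t = 0.5000: term = 1.632840
  t = 1.0000: term = 4.698819
  t = 1.5000: term = 9.014521
  t = 2.0000: term = 403.917230
Convexity = (1/P) * sum = 419.263409 / 98.015265 = 4.277532

Answer: Convexity = 4.2775


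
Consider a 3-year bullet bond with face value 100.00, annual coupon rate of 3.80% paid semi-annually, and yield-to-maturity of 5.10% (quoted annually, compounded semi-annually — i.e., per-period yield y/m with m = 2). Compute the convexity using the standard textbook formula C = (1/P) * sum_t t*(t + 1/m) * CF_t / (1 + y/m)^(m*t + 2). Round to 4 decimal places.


Coupon per period c = face * coupon_rate / m = 1.900000
Periods per year m = 2; per-period yield y/m = 0.025500
Number of cashflows N = 6
Cashflows (t years, CF_t, discount factor 1/(1+y/m)^(m*t), PV):
  t = 0.5000: CF_t = 1.900000, DF = 0.975134, PV = 1.852755
  t = 1.0000: CF_t = 1.900000, DF = 0.950886, PV = 1.806684
  t = 1.5000: CF_t = 1.900000, DF = 0.927242, PV = 1.761759
  t = 2.0000: CF_t = 1.900000, DF = 0.904185, PV = 1.717952
  t = 2.5000: CF_t = 1.900000, DF = 0.881702, PV = 1.675233
  t = 3.0000: CF_t = 101.900000, DF = 0.859777, PV = 87.611314
Price P = sum_t PV_t = 96.425698
Convexity numerator sum_t t*(t + 1/m) * CF_t / (1+y/m)^(m*t + 2):
  t = 0.5000: term = 0.880880
  t = 1.0000: term = 2.576928
  t = 1.5000: term = 5.025700
  t = 2.0000: term = 8.167885
  t = 2.5000: term = 11.947175
  t = 3.0000: term = 874.738347
Convexity = (1/P) * sum = 903.336913 / 96.425698 = 9.368218

Answer: Convexity = 9.3682


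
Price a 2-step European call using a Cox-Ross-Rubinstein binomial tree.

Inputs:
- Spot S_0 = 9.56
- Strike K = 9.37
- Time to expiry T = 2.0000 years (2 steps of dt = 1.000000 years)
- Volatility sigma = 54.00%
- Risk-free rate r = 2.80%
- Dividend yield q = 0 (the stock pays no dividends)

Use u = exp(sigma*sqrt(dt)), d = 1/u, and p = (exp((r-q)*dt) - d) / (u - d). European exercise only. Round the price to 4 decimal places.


dt = T/N = 1.000000
u = exp(sigma*sqrt(dt)) = 1.716007; d = 1/u = 0.582748
p = (exp((r-q)*dt) - d) / (u - d) = 0.393244
Discount per step: exp(-r*dt) = 0.972388
Stock lattice S(k, i) with i counting down-moves:
  k=0: S(0,0) = 9.5600
  k=1: S(1,0) = 16.4050; S(1,1) = 5.5711
  k=2: S(2,0) = 28.1511; S(2,1) = 9.5600; S(2,2) = 3.2465
Terminal payoffs V(N, i) = max(S_T - K, 0):
  V(2,0) = 18.781137; V(2,1) = 0.190000; V(2,2) = 0.000000
Backward induction: V(k, i) = exp(-r*dt) * [p * V(k+1, i) + (1-p) * V(k+1, i+1)].
  V(1,0) = exp(-r*dt) * [p*18.781137 + (1-p)*0.190000] = 7.293747
  V(1,1) = exp(-r*dt) * [p*0.190000 + (1-p)*0.000000] = 0.072653
  V(0,0) = exp(-r*dt) * [p*7.293747 + (1-p)*0.072653] = 2.831893

Answer: Price = V(0,0) = 2.8319


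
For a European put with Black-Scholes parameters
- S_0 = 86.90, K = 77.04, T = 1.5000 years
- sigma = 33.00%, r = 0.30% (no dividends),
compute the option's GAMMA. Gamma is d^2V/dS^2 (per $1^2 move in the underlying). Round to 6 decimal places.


Answer: Gamma = 0.009967

Derivation:
d1 = 0.5111967933; d2 = 0.1070309857
phi(d1) = 0.3500778874; exp(-qT) = 1.0000000000; exp(-rT) = 0.9955101098
Gamma = exp(-qT) * phi(d1) / (S * sigma * sqrt(T)) = 1.0000000000 * 0.3500778874 / (86.9000 * 0.3300 * 1.2247448714) = 0.009967


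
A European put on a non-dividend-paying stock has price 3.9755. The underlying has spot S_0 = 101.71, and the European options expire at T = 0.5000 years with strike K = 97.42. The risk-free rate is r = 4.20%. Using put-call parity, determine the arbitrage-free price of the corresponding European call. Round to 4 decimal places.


Answer: Call price = 10.2900

Derivation:
Put-call parity: C - P = S_0 * exp(-qT) - K * exp(-rT).
S_0 * exp(-qT) = 101.7100 * 1.00000000 = 101.71000000
K * exp(-rT) = 97.4200 * 0.97921896 = 95.39551153
C = P + S*exp(-qT) - K*exp(-rT)
C = 3.9755 + 101.71000000 - 95.39551153 = 10.2900


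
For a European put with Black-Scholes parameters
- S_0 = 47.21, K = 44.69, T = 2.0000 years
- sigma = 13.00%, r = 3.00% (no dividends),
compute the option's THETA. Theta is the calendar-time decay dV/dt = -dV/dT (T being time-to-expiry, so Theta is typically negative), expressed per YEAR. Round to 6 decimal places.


Answer: Theta = -0.294497

Derivation:
d1 = 0.7166580076; d2 = 0.5328102445
phi(d1) = 0.3085911914; exp(-qT) = 1.0000000000; exp(-rT) = 0.9417645336
Theta = -S*exp(-qT)*phi(d1)*sigma/(2*sqrt(T)) + r*K*exp(-rT)*N(-d2) - q*S*exp(-qT)*N(-d1)
N(-d1) = 0.2367925712; N(-d2) = 0.2970824708; sqrt(T) = 1.4142135624
Term 1 = -47.2100 * 1.0000000000 * 0.3085911914 * 0.1300 / (2 * 1.4142135624) = -0.6696006775
Term 2 = 0.0300 * 44.6900 * 0.9417645336 * 0.2970824708 = 0.3751033715
Term 3 = 0 (no dividend yield, q = 0)
Theta = -0.6696006775 + (0.3751033715) + (0.0000000000) = -0.294497


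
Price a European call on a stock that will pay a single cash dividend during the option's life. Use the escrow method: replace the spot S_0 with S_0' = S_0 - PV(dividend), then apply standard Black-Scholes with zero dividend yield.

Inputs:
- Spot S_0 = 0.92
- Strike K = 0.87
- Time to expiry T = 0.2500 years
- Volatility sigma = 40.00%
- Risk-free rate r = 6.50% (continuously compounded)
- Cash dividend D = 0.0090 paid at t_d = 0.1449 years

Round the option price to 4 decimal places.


Answer: Price = 0.1013

Derivation:
PV(D) = D * exp(-r * t_d) = 0.0090 * 0.99062572 = 0.00891563
S_0' = S_0 - PV(D) = 0.9200 - 0.00891563 = 0.91108437
d1 = (ln(S_0'/K) + (r + sigma^2/2)*T) / (sigma*sqrt(T)) = 0.41196146
d2 = d1 - sigma*sqrt(T) = 0.21196146
exp(-rT) = 0.98388132
N(d1) = 0.65981616; N(d2) = 0.58393145
C = S_0' * N(d1) - K * exp(-rT) * N(d2) = 0.91108437 * 0.65981616 - 0.8700 * 0.98388132 * 0.58393145 = 0.1013


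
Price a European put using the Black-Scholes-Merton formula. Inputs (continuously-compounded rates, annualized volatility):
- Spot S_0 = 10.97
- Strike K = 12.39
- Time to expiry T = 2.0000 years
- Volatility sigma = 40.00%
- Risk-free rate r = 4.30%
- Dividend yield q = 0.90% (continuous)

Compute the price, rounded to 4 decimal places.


Answer: Price = 2.7738

Derivation:
d1 = (ln(S/K) + (r - q + 0.5*sigma^2) * T) / (sigma * sqrt(T)) = 0.18786869
d2 = d1 - sigma * sqrt(T) = -0.37781674
exp(-rT) = 0.91759423; exp(-qT) = 0.98216103
P = K * exp(-rT) * N(-d2) - S_0 * exp(-qT) * N(-d1)
N(-d1) = 0.42548979; N(-d2) = 0.64721663
P = 12.3900 * 0.91759423 * 0.64721663 - 10.9700 * 0.98216103 * 0.42548979 = 2.7738


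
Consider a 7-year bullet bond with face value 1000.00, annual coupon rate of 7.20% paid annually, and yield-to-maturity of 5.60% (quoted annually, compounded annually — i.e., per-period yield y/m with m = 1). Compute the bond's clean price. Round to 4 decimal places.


Coupon per period c = face * coupon_rate / m = 72.000000
Periods per year m = 1; per-period yield y/m = 0.056000
Number of cashflows N = 7
Cashflows (t years, CF_t, discount factor 1/(1+y/m)^(m*t), PV):
  t = 1.0000: CF_t = 72.000000, DF = 0.946970, PV = 68.181818
  t = 2.0000: CF_t = 72.000000, DF = 0.896752, PV = 64.566116
  t = 3.0000: CF_t = 72.000000, DF = 0.849197, PV = 61.142155
  t = 4.0000: CF_t = 72.000000, DF = 0.804163, PV = 57.899768
  t = 5.0000: CF_t = 72.000000, DF = 0.761518, PV = 54.829326
  t = 6.0000: CF_t = 72.000000, DF = 0.721135, PV = 51.921710
  t = 7.0000: CF_t = 1072.000000, DF = 0.682893, PV = 732.061147
Price P = sum_t PV_t = 1090.602040

Answer: Price = 1090.6020


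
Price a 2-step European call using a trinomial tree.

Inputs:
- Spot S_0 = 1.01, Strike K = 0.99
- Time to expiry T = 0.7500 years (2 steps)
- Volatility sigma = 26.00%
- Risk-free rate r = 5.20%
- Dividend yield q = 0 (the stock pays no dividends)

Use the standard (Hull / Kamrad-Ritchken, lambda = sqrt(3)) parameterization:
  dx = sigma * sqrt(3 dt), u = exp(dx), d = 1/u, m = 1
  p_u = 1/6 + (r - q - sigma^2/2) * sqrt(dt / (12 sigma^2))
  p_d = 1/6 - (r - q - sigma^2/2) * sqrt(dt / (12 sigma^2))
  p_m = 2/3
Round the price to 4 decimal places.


Answer: Price = V(0,0) = 0.1114

Derivation:
dt = T/N = 0.375000; dx = sigma*sqrt(3*dt) = 0.275772
u = exp(dx) = 1.317547; d = 1/u = 0.758986
p_u = 0.179041, p_m = 0.666667, p_d = 0.154292
Discount per step: exp(-r*dt) = 0.980689
Stock lattice S(k, j) with j the centered position index:
  k=0: S(0,+0) = 1.0100
  k=1: S(1,-1) = 0.7666; S(1,+0) = 1.0100; S(1,+1) = 1.3307
  k=2: S(2,-2) = 0.5818; S(2,-1) = 0.7666; S(2,+0) = 1.0100; S(2,+1) = 1.3307; S(2,+2) = 1.7533
Terminal payoffs V(N, j) = max(S_T - K, 0):
  V(2,-2) = 0.000000; V(2,-1) = 0.000000; V(2,+0) = 0.020000; V(2,+1) = 0.340722; V(2,+2) = 0.763289
Backward induction: V(k, j) = exp(-r*dt) * [p_u * V(k+1, j+1) + p_m * V(k+1, j) + p_d * V(k+1, j-1)]
  V(1,-1) = exp(-r*dt) * [p_u*0.020000 + p_m*0.000000 + p_d*0.000000] = 0.003512
  V(1,+0) = exp(-r*dt) * [p_u*0.340722 + p_m*0.020000 + p_d*0.000000] = 0.072901
  V(1,+1) = exp(-r*dt) * [p_u*0.763289 + p_m*0.340722 + p_d*0.020000] = 0.359809
  V(0,+0) = exp(-r*dt) * [p_u*0.359809 + p_m*0.072901 + p_d*0.003512] = 0.111370


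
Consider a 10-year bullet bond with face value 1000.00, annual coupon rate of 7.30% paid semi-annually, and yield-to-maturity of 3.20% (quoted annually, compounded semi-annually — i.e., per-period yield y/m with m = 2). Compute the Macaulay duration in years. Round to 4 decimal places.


Answer: Macaulay duration = 7.6930 years

Derivation:
Coupon per period c = face * coupon_rate / m = 36.500000
Periods per year m = 2; per-period yield y/m = 0.016000
Number of cashflows N = 20
Cashflows (t years, CF_t, discount factor 1/(1+y/m)^(m*t), PV):
  t = 0.5000: CF_t = 36.500000, DF = 0.984252, PV = 35.925197
  t = 1.0000: CF_t = 36.500000, DF = 0.968752, PV = 35.359446
  t = 1.5000: CF_t = 36.500000, DF = 0.953496, PV = 34.802604
  t = 2.0000: CF_t = 36.500000, DF = 0.938480, PV = 34.254532
  t = 2.5000: CF_t = 36.500000, DF = 0.923701, PV = 33.715090
  t = 3.0000: CF_t = 36.500000, DF = 0.909155, PV = 33.184144
  t = 3.5000: CF_t = 36.500000, DF = 0.894837, PV = 32.661559
  t = 4.0000: CF_t = 36.500000, DF = 0.880745, PV = 32.147204
  t = 4.5000: CF_t = 36.500000, DF = 0.866875, PV = 31.640948
  t = 5.0000: CF_t = 36.500000, DF = 0.853224, PV = 31.142666
  t = 5.5000: CF_t = 36.500000, DF = 0.839787, PV = 30.652230
  t = 6.0000: CF_t = 36.500000, DF = 0.826562, PV = 30.169518
  t = 6.5000: CF_t = 36.500000, DF = 0.813545, PV = 29.694407
  t = 7.0000: CF_t = 36.500000, DF = 0.800734, PV = 29.226779
  t = 7.5000: CF_t = 36.500000, DF = 0.788124, PV = 28.766515
  t = 8.0000: CF_t = 36.500000, DF = 0.775712, PV = 28.313499
  t = 8.5000: CF_t = 36.500000, DF = 0.763496, PV = 27.867617
  t = 9.0000: CF_t = 36.500000, DF = 0.751473, PV = 27.428757
  t = 9.5000: CF_t = 36.500000, DF = 0.739639, PV = 26.996808
  t = 10.0000: CF_t = 1036.500000, DF = 0.727991, PV = 754.562378
Price P = sum_t PV_t = 1348.511895
Macaulay numerator sum_t t * PV_t:
  t * PV_t at t = 0.5000: 17.962598
  t * PV_t at t = 1.0000: 35.359446
  t * PV_t at t = 1.5000: 52.203906
  t * PV_t at t = 2.0000: 68.509063
  t * PV_t at t = 2.5000: 84.287725
  t * PV_t at t = 3.0000: 99.552431
  t * PV_t at t = 3.5000: 114.315456
  t * PV_t at t = 4.0000: 128.588814
  t * PV_t at t = 4.5000: 142.384268
  t * PV_t at t = 5.0000: 155.713329
  t * PV_t at t = 5.5000: 168.587266
  t * PV_t at t = 6.0000: 181.017107
  t * PV_t at t = 6.5000: 193.013647
  t * PV_t at t = 7.0000: 204.587452
  t * PV_t at t = 7.5000: 215.748860
  t * PV_t at t = 8.0000: 226.507989
  t * PV_t at t = 8.5000: 236.874742
  t * PV_t at t = 9.0000: 246.858810
  t * PV_t at t = 9.5000: 256.469673
  t * PV_t at t = 10.0000: 7545.623775
Macaulay duration D = (sum_t t * PV_t) / P = 10374.166358 / 1348.511895 = 7.693048


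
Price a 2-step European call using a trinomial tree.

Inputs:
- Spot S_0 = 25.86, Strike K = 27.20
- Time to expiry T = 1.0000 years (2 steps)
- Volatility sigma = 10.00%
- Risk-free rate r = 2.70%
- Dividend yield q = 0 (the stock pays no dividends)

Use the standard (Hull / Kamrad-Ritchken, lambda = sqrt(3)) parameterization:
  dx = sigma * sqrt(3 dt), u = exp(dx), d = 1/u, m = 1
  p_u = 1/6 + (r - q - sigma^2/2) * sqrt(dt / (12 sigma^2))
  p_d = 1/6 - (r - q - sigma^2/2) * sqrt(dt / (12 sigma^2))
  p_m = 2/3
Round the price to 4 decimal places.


Answer: Price = V(0,0) = 0.8116

Derivation:
dt = T/N = 0.500000; dx = sigma*sqrt(3*dt) = 0.122474
u = exp(dx) = 1.130290; d = 1/u = 0.884728
p_u = 0.211574, p_m = 0.666667, p_d = 0.121759
Discount per step: exp(-r*dt) = 0.986591
Stock lattice S(k, j) with j the centered position index:
  k=0: S(0,+0) = 25.8600
  k=1: S(1,-1) = 22.8791; S(1,+0) = 25.8600; S(1,+1) = 29.2293
  k=2: S(2,-2) = 20.2418; S(2,-1) = 22.8791; S(2,+0) = 25.8600; S(2,+1) = 29.2293; S(2,+2) = 33.0376
Terminal payoffs V(N, j) = max(S_T - K, 0):
  V(2,-2) = 0.000000; V(2,-1) = 0.000000; V(2,+0) = 0.000000; V(2,+1) = 2.029307; V(2,+2) = 5.837601
Backward induction: V(k, j) = exp(-r*dt) * [p_u * V(k+1, j+1) + p_m * V(k+1, j) + p_d * V(k+1, j-1)]
  V(1,-1) = exp(-r*dt) * [p_u*0.000000 + p_m*0.000000 + p_d*0.000000] = 0.000000
  V(1,+0) = exp(-r*dt) * [p_u*2.029307 + p_m*0.000000 + p_d*0.000000] = 0.423591
  V(1,+1) = exp(-r*dt) * [p_u*5.837601 + p_m*2.029307 + p_d*0.000000] = 2.553253
  V(0,+0) = exp(-r*dt) * [p_u*2.553253 + p_m*0.423591 + p_d*0.000000] = 0.811566


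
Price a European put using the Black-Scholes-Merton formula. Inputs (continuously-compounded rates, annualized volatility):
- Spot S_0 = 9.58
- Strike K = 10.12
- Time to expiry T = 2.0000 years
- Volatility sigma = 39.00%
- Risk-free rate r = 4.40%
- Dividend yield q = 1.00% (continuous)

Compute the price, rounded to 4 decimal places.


Answer: Price = 1.9661

Derivation:
d1 = (ln(S/K) + (r - q + 0.5*sigma^2) * T) / (sigma * sqrt(T)) = 0.29963909
d2 = d1 - sigma * sqrt(T) = -0.25190420
exp(-rT) = 0.91576088; exp(-qT) = 0.98019867
P = K * exp(-rT) * N(-d2) - S_0 * exp(-qT) * N(-d1)
N(-d1) = 0.38222623; N(-d2) = 0.59944244
P = 10.1200 * 0.91576088 * 0.59944244 - 9.5800 * 0.98019867 * 0.38222623 = 1.9661


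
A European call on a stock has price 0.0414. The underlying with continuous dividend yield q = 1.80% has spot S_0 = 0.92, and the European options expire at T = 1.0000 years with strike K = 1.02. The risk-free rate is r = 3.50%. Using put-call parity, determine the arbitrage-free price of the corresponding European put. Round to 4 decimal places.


Answer: Put price = 0.1227

Derivation:
Put-call parity: C - P = S_0 * exp(-qT) - K * exp(-rT).
S_0 * exp(-qT) = 0.9200 * 0.98216103 = 0.90358815
K * exp(-rT) = 1.0200 * 0.96560542 = 0.98491752
P = C - S*exp(-qT) + K*exp(-rT)
P = 0.0414 - 0.90358815 + 0.98491752 = 0.1227


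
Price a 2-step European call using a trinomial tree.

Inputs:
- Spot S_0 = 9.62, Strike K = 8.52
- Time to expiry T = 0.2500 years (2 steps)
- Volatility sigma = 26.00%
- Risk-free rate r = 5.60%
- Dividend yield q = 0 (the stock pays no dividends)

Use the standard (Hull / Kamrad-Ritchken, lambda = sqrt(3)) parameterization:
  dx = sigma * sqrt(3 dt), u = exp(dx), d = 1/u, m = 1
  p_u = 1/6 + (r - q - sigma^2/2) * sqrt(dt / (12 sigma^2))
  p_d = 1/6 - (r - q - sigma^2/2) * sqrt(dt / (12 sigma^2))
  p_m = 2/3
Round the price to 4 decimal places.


dt = T/N = 0.125000; dx = sigma*sqrt(3*dt) = 0.159217
u = exp(dx) = 1.172592; d = 1/u = 0.852811
p_u = 0.175381, p_m = 0.666667, p_d = 0.157952
Discount per step: exp(-r*dt) = 0.993024
Stock lattice S(k, j) with j the centered position index:
  k=0: S(0,+0) = 9.6200
  k=1: S(1,-1) = 8.2040; S(1,+0) = 9.6200; S(1,+1) = 11.2803
  k=2: S(2,-2) = 6.9965; S(2,-1) = 8.2040; S(2,+0) = 9.6200; S(2,+1) = 11.2803; S(2,+2) = 13.2272
Terminal payoffs V(N, j) = max(S_T - K, 0):
  V(2,-2) = 0.000000; V(2,-1) = 0.000000; V(2,+0) = 1.100000; V(2,+1) = 2.760337; V(2,+2) = 4.707235
Backward induction: V(k, j) = exp(-r*dt) * [p_u * V(k+1, j+1) + p_m * V(k+1, j) + p_d * V(k+1, j-1)]
  V(1,-1) = exp(-r*dt) * [p_u*1.100000 + p_m*0.000000 + p_d*0.000000] = 0.191574
  V(1,+0) = exp(-r*dt) * [p_u*2.760337 + p_m*1.100000 + p_d*0.000000] = 1.208952
  V(1,+1) = exp(-r*dt) * [p_u*4.707235 + p_m*2.760337 + p_d*1.100000] = 2.819725
  V(0,+0) = exp(-r*dt) * [p_u*2.819725 + p_m*1.208952 + p_d*0.191574] = 1.321472

Answer: Price = V(0,0) = 1.3215


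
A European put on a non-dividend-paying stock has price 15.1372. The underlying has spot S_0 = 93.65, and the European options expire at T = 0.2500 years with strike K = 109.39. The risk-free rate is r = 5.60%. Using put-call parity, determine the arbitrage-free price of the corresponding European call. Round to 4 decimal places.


Answer: Call price = 0.9180

Derivation:
Put-call parity: C - P = S_0 * exp(-qT) - K * exp(-rT).
S_0 * exp(-qT) = 93.6500 * 1.00000000 = 93.65000000
K * exp(-rT) = 109.3900 * 0.98609754 = 107.86921037
C = P + S*exp(-qT) - K*exp(-rT)
C = 15.1372 + 93.65000000 - 107.86921037 = 0.9180


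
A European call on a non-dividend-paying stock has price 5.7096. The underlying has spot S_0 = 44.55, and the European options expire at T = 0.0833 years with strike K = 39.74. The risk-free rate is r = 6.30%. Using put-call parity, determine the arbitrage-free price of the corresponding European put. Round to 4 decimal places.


Answer: Put price = 0.6916

Derivation:
Put-call parity: C - P = S_0 * exp(-qT) - K * exp(-rT).
S_0 * exp(-qT) = 44.5500 * 1.00000000 = 44.55000000
K * exp(-rT) = 39.7400 * 0.99476585 = 39.53199473
P = C - S*exp(-qT) + K*exp(-rT)
P = 5.7096 - 44.55000000 + 39.53199473 = 0.6916


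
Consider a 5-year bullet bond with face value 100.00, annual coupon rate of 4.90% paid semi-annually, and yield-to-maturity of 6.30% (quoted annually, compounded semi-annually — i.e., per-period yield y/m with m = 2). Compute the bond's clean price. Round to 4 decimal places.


Answer: Price = 94.0743

Derivation:
Coupon per period c = face * coupon_rate / m = 2.450000
Periods per year m = 2; per-period yield y/m = 0.031500
Number of cashflows N = 10
Cashflows (t years, CF_t, discount factor 1/(1+y/m)^(m*t), PV):
  t = 0.5000: CF_t = 2.450000, DF = 0.969462, PV = 2.375182
  t = 1.0000: CF_t = 2.450000, DF = 0.939856, PV = 2.302648
  t = 1.5000: CF_t = 2.450000, DF = 0.911155, PV = 2.232330
  t = 2.0000: CF_t = 2.450000, DF = 0.883330, PV = 2.164159
  t = 2.5000: CF_t = 2.450000, DF = 0.856355, PV = 2.098070
  t = 3.0000: CF_t = 2.450000, DF = 0.830204, PV = 2.033999
  t = 3.5000: CF_t = 2.450000, DF = 0.804851, PV = 1.971884
  t = 4.0000: CF_t = 2.450000, DF = 0.780272, PV = 1.911667
  t = 4.5000: CF_t = 2.450000, DF = 0.756444, PV = 1.853288
  t = 5.0000: CF_t = 102.450000, DF = 0.733344, PV = 75.131081
Price P = sum_t PV_t = 94.074309


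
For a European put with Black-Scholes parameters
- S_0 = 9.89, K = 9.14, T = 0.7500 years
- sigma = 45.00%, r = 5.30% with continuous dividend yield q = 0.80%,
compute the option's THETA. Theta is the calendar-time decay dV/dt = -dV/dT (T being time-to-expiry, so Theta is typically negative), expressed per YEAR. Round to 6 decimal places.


Answer: Theta = -0.715801

Derivation:
d1 = 0.4838227592; d2 = 0.0941113275
phi(d1) = 0.3548781583; exp(-qT) = 0.9940179641; exp(-rT) = 0.9610296665
Theta = -S*exp(-qT)*phi(d1)*sigma/(2*sqrt(T)) + r*K*exp(-rT)*N(-d2) - q*S*exp(-qT)*N(-d1)
N(-d1) = 0.3142558308; N(-d2) = 0.4625103611; sqrt(T) = 0.8660254038
Term 1 = -9.8900 * 0.9940179641 * 0.3548781583 * 0.4500 / (2 * 0.8660254038) = -0.9064037252
Term 2 = 0.0530 * 9.1400 * 0.9610296665 * 0.4625103611 = 0.2153179944
Term 3 = -0.0080 * 9.8900 * 0.9940179641 * 0.3142558308 = -0.0247151845
Theta = -0.9064037252 + (0.2153179944) + (-0.0247151845) = -0.715801


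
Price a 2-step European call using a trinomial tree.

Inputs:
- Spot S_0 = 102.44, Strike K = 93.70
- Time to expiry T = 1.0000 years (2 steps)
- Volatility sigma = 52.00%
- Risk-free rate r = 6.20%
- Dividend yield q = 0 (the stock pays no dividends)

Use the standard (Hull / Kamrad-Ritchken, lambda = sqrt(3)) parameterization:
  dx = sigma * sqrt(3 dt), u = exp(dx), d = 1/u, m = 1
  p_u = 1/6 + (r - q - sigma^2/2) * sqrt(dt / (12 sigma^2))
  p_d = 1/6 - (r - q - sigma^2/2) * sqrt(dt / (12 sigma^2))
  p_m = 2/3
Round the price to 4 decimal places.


dt = T/N = 0.500000; dx = sigma*sqrt(3*dt) = 0.636867
u = exp(dx) = 1.890549; d = 1/u = 0.528947
p_u = 0.137932, p_m = 0.666667, p_d = 0.195401
Discount per step: exp(-r*dt) = 0.969476
Stock lattice S(k, j) with j the centered position index:
  k=0: S(0,+0) = 102.4400
  k=1: S(1,-1) = 54.1853; S(1,+0) = 102.4400; S(1,+1) = 193.6679
  k=2: S(2,-2) = 28.6612; S(2,-1) = 54.1853; S(2,+0) = 102.4400; S(2,+1) = 193.6679; S(2,+2) = 366.1386
Terminal payoffs V(N, j) = max(S_T - K, 0):
  V(2,-2) = 0.000000; V(2,-1) = 0.000000; V(2,+0) = 8.740000; V(2,+1) = 99.967853; V(2,+2) = 272.438592
Backward induction: V(k, j) = exp(-r*dt) * [p_u * V(k+1, j+1) + p_m * V(k+1, j) + p_d * V(k+1, j-1)]
  V(1,-1) = exp(-r*dt) * [p_u*8.740000 + p_m*0.000000 + p_d*0.000000] = 1.168730
  V(1,+0) = exp(-r*dt) * [p_u*99.967853 + p_m*8.740000 + p_d*0.000000] = 19.016709
  V(1,+1) = exp(-r*dt) * [p_u*272.438592 + p_m*99.967853 + p_d*8.740000] = 102.697627
  V(0,+0) = exp(-r*dt) * [p_u*102.697627 + p_m*19.016709 + p_d*1.168730] = 26.245152

Answer: Price = V(0,0) = 26.2452


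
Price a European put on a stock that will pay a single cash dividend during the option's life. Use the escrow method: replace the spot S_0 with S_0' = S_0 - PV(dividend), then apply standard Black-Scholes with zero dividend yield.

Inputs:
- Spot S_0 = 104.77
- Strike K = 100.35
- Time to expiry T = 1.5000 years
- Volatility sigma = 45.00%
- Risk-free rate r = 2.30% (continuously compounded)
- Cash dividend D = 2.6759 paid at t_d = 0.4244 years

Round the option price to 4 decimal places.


PV(D) = D * exp(-r * t_d) = 2.6759 * 0.99028629 = 2.64990707
S_0' = S_0 - PV(D) = 104.7700 - 2.64990707 = 102.12009293
d1 = (ln(S_0'/K) + (r + sigma^2/2)*T) / (sigma*sqrt(T)) = 0.36989187
d2 = d1 - sigma*sqrt(T) = -0.18124332
exp(-rT) = 0.96608834
N(-d1) = 0.35573153; N(-d2) = 0.57191170
P = K * exp(-rT) * N(-d2) - S_0' * N(-d1) = 100.3500 * 0.96608834 * 0.57191170 - 102.12009293 * 0.35573153 = 19.1178

Answer: Price = 19.1178


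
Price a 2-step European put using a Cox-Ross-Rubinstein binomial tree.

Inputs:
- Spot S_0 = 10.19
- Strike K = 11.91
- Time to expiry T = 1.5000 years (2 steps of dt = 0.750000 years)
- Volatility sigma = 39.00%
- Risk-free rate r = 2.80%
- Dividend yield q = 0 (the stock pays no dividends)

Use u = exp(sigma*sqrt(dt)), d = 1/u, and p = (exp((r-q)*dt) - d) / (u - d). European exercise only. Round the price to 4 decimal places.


Answer: Price = V(0,0) = 2.7859

Derivation:
dt = T/N = 0.750000
u = exp(sigma*sqrt(dt)) = 1.401790; d = 1/u = 0.713374
p = (exp((r-q)*dt) - d) / (u - d) = 0.447184
Discount per step: exp(-r*dt) = 0.979219
Stock lattice S(k, i) with i counting down-moves:
  k=0: S(0,0) = 10.1900
  k=1: S(1,0) = 14.2842; S(1,1) = 7.2693
  k=2: S(2,0) = 20.0235; S(2,1) = 10.1900; S(2,2) = 5.1857
Terminal payoffs V(N, i) = max(K - S_T, 0):
  V(2,0) = 0.000000; V(2,1) = 1.720000; V(2,2) = 6.724289
Backward induction: V(k, i) = exp(-r*dt) * [p * V(k+1, i) + (1-p) * V(k+1, i+1)].
  V(1,0) = exp(-r*dt) * [p*0.000000 + (1-p)*1.720000] = 0.931085
  V(1,1) = exp(-r*dt) * [p*1.720000 + (1-p)*6.724289] = 4.393220
  V(0,0) = exp(-r*dt) * [p*0.931085 + (1-p)*4.393220] = 2.785888


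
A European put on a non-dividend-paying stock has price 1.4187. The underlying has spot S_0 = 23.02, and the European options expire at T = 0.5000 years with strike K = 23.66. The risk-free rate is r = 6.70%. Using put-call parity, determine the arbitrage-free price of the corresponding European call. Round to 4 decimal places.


Answer: Call price = 1.5582

Derivation:
Put-call parity: C - P = S_0 * exp(-qT) - K * exp(-rT).
S_0 * exp(-qT) = 23.0200 * 1.00000000 = 23.02000000
K * exp(-rT) = 23.6600 * 0.96705491 = 22.88051920
C = P + S*exp(-qT) - K*exp(-rT)
C = 1.4187 + 23.02000000 - 22.88051920 = 1.5582


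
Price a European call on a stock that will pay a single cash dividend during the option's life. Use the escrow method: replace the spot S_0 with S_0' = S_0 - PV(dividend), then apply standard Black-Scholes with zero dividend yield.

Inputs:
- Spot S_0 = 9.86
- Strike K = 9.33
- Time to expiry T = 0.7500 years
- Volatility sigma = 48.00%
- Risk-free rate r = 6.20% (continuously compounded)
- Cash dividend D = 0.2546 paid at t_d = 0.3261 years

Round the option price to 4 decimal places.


Answer: Price = 1.9017

Derivation:
PV(D) = D * exp(-r * t_d) = 0.2546 * 0.97998482 = 0.24950413
S_0' = S_0 - PV(D) = 9.8600 - 0.24950413 = 9.61049587
d1 = (ln(S_0'/K) + (r + sigma^2/2)*T) / (sigma*sqrt(T)) = 0.39096430
d2 = d1 - sigma*sqrt(T) = -0.02472790
exp(-rT) = 0.95456456
N(d1) = 0.65208819; N(d2) = 0.49013600
C = S_0' * N(d1) - K * exp(-rT) * N(d2) = 9.61049587 * 0.65208819 - 9.3300 * 0.95456456 * 0.49013600 = 1.9017


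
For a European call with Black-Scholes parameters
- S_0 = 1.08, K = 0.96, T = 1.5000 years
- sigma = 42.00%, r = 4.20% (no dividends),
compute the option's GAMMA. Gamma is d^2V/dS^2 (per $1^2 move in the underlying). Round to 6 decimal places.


Answer: Gamma = 0.596691

Derivation:
d1 = 0.6086457813; d2 = 0.0942529353
phi(d1) = 0.3314880969; exp(-qT) = 1.0000000000; exp(-rT) = 0.9389434737
Gamma = exp(-qT) * phi(d1) / (S * sigma * sqrt(T)) = 1.0000000000 * 0.3314880969 / (1.0800 * 0.4200 * 1.2247448714) = 0.596691


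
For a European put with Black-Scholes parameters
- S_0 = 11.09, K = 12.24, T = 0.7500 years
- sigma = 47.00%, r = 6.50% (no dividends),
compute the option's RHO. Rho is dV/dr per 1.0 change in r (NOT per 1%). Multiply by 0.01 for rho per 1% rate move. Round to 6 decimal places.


Answer: Rho = -5.489372

Derivation:
d1 = 0.0808831471; d2 = -0.3261487926
phi(d1) = 0.3976394555; exp(-qT) = 1.0000000000; exp(-rT) = 0.9524192047
N(-d2) = 0.6278441088
Rho = -K*T*exp(-rT)*N(-d2) = -12.2400 * 0.7500 * 0.9524192047 * 0.6278441088 = -5.489372


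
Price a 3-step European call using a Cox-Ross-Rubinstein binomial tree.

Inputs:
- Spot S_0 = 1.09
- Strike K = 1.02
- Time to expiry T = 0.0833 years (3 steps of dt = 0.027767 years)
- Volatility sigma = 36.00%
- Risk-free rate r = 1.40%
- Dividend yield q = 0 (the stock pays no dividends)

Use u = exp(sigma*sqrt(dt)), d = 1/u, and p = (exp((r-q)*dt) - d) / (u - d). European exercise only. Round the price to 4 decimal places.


Answer: Price = V(0,0) = 0.0859

Derivation:
dt = T/N = 0.027767
u = exp(sigma*sqrt(dt)) = 1.061824; d = 1/u = 0.941776
p = (exp((r-q)*dt) - d) / (u - d) = 0.488246
Discount per step: exp(-r*dt) = 0.999611
Stock lattice S(k, i) with i counting down-moves:
  k=0: S(0,0) = 1.0900
  k=1: S(1,0) = 1.1574; S(1,1) = 1.0265
  k=2: S(2,0) = 1.2289; S(2,1) = 1.0900; S(2,2) = 0.9668
  k=3: S(3,0) = 1.3049; S(3,1) = 1.1574; S(3,2) = 1.0265; S(3,3) = 0.9105
Terminal payoffs V(N, i) = max(S_T - K, 0):
  V(3,0) = 0.284920; V(3,1) = 0.137388; V(3,2) = 0.006536; V(3,3) = 0.000000
Backward induction: V(k, i) = exp(-r*dt) * [p * V(k+1, i) + (1-p) * V(k+1, i+1)].
  V(2,0) = exp(-r*dt) * [p*0.284920 + (1-p)*0.137388] = 0.209339
  V(2,1) = exp(-r*dt) * [p*0.137388 + (1-p)*0.006536] = 0.070396
  V(2,2) = exp(-r*dt) * [p*0.006536 + (1-p)*0.000000] = 0.003190
  V(1,0) = exp(-r*dt) * [p*0.209339 + (1-p)*0.070396] = 0.138181
  V(1,1) = exp(-r*dt) * [p*0.070396 + (1-p)*0.003190] = 0.035989
  V(0,0) = exp(-r*dt) * [p*0.138181 + (1-p)*0.035989] = 0.085850


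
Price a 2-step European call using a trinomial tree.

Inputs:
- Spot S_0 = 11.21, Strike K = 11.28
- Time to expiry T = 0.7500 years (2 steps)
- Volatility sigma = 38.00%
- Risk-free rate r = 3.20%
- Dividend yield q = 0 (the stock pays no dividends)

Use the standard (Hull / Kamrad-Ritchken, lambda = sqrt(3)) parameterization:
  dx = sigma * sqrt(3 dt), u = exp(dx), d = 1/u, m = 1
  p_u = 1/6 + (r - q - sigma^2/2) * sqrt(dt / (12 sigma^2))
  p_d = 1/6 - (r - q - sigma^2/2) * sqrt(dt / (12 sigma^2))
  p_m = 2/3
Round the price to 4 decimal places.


Answer: Price = V(0,0) = 1.3537

Derivation:
dt = T/N = 0.375000; dx = sigma*sqrt(3*dt) = 0.403051
u = exp(dx) = 1.496383; d = 1/u = 0.668278
p_u = 0.147966, p_m = 0.666667, p_d = 0.185368
Discount per step: exp(-r*dt) = 0.988072
Stock lattice S(k, j) with j the centered position index:
  k=0: S(0,+0) = 11.2100
  k=1: S(1,-1) = 7.4914; S(1,+0) = 11.2100; S(1,+1) = 16.7745
  k=2: S(2,-2) = 5.0063; S(2,-1) = 7.4914; S(2,+0) = 11.2100; S(2,+1) = 16.7745; S(2,+2) = 25.1010
Terminal payoffs V(N, j) = max(S_T - K, 0):
  V(2,-2) = 0.000000; V(2,-1) = 0.000000; V(2,+0) = 0.000000; V(2,+1) = 5.494453; V(2,+2) = 13.821007
Backward induction: V(k, j) = exp(-r*dt) * [p_u * V(k+1, j+1) + p_m * V(k+1, j) + p_d * V(k+1, j-1)]
  V(1,-1) = exp(-r*dt) * [p_u*0.000000 + p_m*0.000000 + p_d*0.000000] = 0.000000
  V(1,+0) = exp(-r*dt) * [p_u*5.494453 + p_m*0.000000 + p_d*0.000000] = 0.803292
  V(1,+1) = exp(-r*dt) * [p_u*13.821007 + p_m*5.494453 + p_d*0.000000] = 5.639915
  V(0,+0) = exp(-r*dt) * [p_u*5.639915 + p_m*0.803292 + p_d*0.000000] = 1.353699


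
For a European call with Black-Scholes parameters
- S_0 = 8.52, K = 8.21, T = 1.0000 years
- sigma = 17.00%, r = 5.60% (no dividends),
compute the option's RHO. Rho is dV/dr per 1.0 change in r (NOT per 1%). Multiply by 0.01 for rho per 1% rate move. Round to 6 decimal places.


Answer: Rho = 5.264116

Derivation:
d1 = 0.6324318669; d2 = 0.4624318669
phi(d1) = 0.3266312023; exp(-qT) = 1.0000000000; exp(-rT) = 0.9455391359
N(d2) = 0.6781141743
Rho = K*T*exp(-rT)*N(d2) = 8.2100 * 1.0000 * 0.9455391359 * 0.6781141743 = 5.264116


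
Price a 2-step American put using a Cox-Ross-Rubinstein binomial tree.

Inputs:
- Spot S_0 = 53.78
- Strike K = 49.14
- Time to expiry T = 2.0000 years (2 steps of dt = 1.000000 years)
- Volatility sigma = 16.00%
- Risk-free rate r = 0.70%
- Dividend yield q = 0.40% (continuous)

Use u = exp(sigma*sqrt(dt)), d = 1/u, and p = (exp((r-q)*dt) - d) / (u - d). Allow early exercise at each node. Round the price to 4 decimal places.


dt = T/N = 1.000000
u = exp(sigma*sqrt(dt)) = 1.173511; d = 1/u = 0.852144
p = (exp((r-q)*dt) - d) / (u - d) = 0.469434
Discount per step: exp(-r*dt) = 0.993024
Stock lattice S(k, i) with i counting down-moves:
  k=0: S(0,0) = 53.7800
  k=1: S(1,0) = 63.1114; S(1,1) = 45.8283
  k=2: S(2,0) = 74.0619; S(2,1) = 53.7800; S(2,2) = 39.0523
Terminal payoffs V(N, i) = max(K - S_T, 0):
  V(2,0) = 0.000000; V(2,1) = 0.000000; V(2,2) = 10.087705
Backward induction: V(k, i) = exp(-r*dt) * [p * V(k+1, i) + (1-p) * V(k+1, i+1)]; then take max(V_cont, immediate exercise) for American.
  V(1,0) = exp(-r*dt) * [p*0.000000 + (1-p)*0.000000] = 0.000000; exercise = 0.000000; V(1,0) = max -> 0.000000
  V(1,1) = exp(-r*dt) * [p*0.000000 + (1-p)*10.087705] = 5.314856; exercise = 3.311707; V(1,1) = max -> 5.314856
  V(0,0) = exp(-r*dt) * [p*0.000000 + (1-p)*5.314856] = 2.800210; exercise = 0.000000; V(0,0) = max -> 2.800210

Answer: Price = V(0,0) = 2.8002


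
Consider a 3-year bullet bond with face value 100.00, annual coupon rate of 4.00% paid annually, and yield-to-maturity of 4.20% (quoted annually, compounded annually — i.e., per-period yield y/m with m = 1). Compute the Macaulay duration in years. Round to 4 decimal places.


Answer: Macaulay duration = 2.8858 years

Derivation:
Coupon per period c = face * coupon_rate / m = 4.000000
Periods per year m = 1; per-period yield y/m = 0.042000
Number of cashflows N = 3
Cashflows (t years, CF_t, discount factor 1/(1+y/m)^(m*t), PV):
  t = 1.0000: CF_t = 4.000000, DF = 0.959693, PV = 3.838772
  t = 2.0000: CF_t = 4.000000, DF = 0.921010, PV = 3.684042
  t = 3.0000: CF_t = 104.000000, DF = 0.883887, PV = 91.924268
Price P = sum_t PV_t = 99.447082
Macaulay numerator sum_t t * PV_t:
  t * PV_t at t = 1.0000: 3.838772
  t * PV_t at t = 2.0000: 7.368084
  t * PV_t at t = 3.0000: 275.772805
Macaulay duration D = (sum_t t * PV_t) / P = 286.979661 / 99.447082 = 2.885752


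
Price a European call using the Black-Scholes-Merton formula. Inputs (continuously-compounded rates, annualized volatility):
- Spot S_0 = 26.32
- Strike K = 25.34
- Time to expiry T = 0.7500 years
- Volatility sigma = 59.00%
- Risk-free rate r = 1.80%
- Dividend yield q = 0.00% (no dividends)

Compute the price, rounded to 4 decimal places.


Answer: Price = 5.8598

Derivation:
d1 = (ln(S/K) + (r - q + 0.5*sigma^2) * T) / (sigma * sqrt(T)) = 0.35616138
d2 = d1 - sigma * sqrt(T) = -0.15479361
exp(-rT) = 0.98659072; exp(-qT) = 1.00000000
C = S_0 * exp(-qT) * N(d1) - K * exp(-rT) * N(d2)
N(d1) = 0.63914014; N(d2) = 0.43849201
C = 26.3200 * 1.00000000 * 0.63914014 - 25.3400 * 0.98659072 * 0.43849201 = 5.8598


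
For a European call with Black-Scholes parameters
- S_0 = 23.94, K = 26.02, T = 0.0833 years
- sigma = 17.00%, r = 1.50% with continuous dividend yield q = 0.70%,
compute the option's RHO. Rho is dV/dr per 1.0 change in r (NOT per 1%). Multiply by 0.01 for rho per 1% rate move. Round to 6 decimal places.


Answer: Rho = 0.094655

Derivation:
d1 = -1.6599359915; d2 = -1.7090009485
phi(d1) = 0.1005970565; exp(-qT) = 0.9994170700; exp(-rT) = 0.9987512803
N(d2) = 0.0437253869
Rho = K*T*exp(-rT)*N(d2) = 26.0200 * 0.0833 * 0.9987512803 * 0.0437253869 = 0.094655


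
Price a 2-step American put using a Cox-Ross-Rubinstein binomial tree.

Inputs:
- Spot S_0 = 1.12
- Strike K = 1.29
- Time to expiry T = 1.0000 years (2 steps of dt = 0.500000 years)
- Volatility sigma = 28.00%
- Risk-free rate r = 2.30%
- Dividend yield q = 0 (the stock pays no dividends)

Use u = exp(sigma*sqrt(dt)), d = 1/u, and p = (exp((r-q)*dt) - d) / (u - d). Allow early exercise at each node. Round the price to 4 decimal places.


dt = T/N = 0.500000
u = exp(sigma*sqrt(dt)) = 1.218950; d = 1/u = 0.820378
p = (exp((r-q)*dt) - d) / (u - d) = 0.479683
Discount per step: exp(-r*dt) = 0.988566
Stock lattice S(k, i) with i counting down-moves:
  k=0: S(0,0) = 1.1200
  k=1: S(1,0) = 1.3652; S(1,1) = 0.9188
  k=2: S(2,0) = 1.6641; S(2,1) = 1.1200; S(2,2) = 0.7538
Terminal payoffs V(N, i) = max(K - S_T, 0):
  V(2,0) = 0.000000; V(2,1) = 0.170000; V(2,2) = 0.536217
Backward induction: V(k, i) = exp(-r*dt) * [p * V(k+1, i) + (1-p) * V(k+1, i+1)]; then take max(V_cont, immediate exercise) for American.
  V(1,0) = exp(-r*dt) * [p*0.000000 + (1-p)*0.170000] = 0.087442; exercise = 0.000000; V(1,0) = max -> 0.087442
  V(1,1) = exp(-r*dt) * [p*0.170000 + (1-p)*0.536217] = 0.356426; exercise = 0.371176; V(1,1) = max -> 0.371176
  V(0,0) = exp(-r*dt) * [p*0.087442 + (1-p)*0.371176] = 0.232386; exercise = 0.170000; V(0,0) = max -> 0.232386

Answer: Price = V(0,0) = 0.2324


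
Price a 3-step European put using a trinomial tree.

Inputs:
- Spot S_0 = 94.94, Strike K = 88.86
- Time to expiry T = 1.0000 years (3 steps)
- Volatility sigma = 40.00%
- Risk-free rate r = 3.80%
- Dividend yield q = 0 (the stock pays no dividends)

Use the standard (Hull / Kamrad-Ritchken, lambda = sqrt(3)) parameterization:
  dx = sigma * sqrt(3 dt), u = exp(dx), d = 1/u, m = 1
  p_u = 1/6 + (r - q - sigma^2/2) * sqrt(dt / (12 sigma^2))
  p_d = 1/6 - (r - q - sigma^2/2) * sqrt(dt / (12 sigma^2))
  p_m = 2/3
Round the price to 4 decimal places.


dt = T/N = 0.333333; dx = sigma*sqrt(3*dt) = 0.400000
u = exp(dx) = 1.491825; d = 1/u = 0.670320
p_u = 0.149167, p_m = 0.666667, p_d = 0.184167
Discount per step: exp(-r*dt) = 0.987413
Stock lattice S(k, j) with j the centered position index:
  k=0: S(0,+0) = 94.9400
  k=1: S(1,-1) = 63.6402; S(1,+0) = 94.9400; S(1,+1) = 141.6338
  k=2: S(2,-2) = 42.6593; S(2,-1) = 63.6402; S(2,+0) = 94.9400; S(2,+1) = 141.6338; S(2,+2) = 211.2929
  k=3: S(3,-3) = 28.5954; S(3,-2) = 42.6593; S(3,-1) = 63.6402; S(3,+0) = 94.9400; S(3,+1) = 141.6338; S(3,+2) = 211.2929; S(3,+3) = 315.2119
Terminal payoffs V(N, j) = max(K - S_T, 0):
  V(3,-3) = 60.264622; V(3,-2) = 46.200708; V(3,-1) = 25.219815; V(3,+0) = 0.000000; V(3,+1) = 0.000000; V(3,+2) = 0.000000; V(3,+3) = 0.000000
Backward induction: V(k, j) = exp(-r*dt) * [p_u * V(k+1, j+1) + p_m * V(k+1, j) + p_d * V(k+1, j-1)]
  V(2,-2) = exp(-r*dt) * [p_u*25.219815 + p_m*46.200708 + p_d*60.264622] = 45.086435
  V(2,-1) = exp(-r*dt) * [p_u*0.000000 + p_m*25.219815 + p_d*46.200708] = 25.003120
  V(2,+0) = exp(-r*dt) * [p_u*0.000000 + p_m*0.000000 + p_d*25.219815] = 4.586188
  V(2,+1) = exp(-r*dt) * [p_u*0.000000 + p_m*0.000000 + p_d*0.000000] = 0.000000
  V(2,+2) = exp(-r*dt) * [p_u*0.000000 + p_m*0.000000 + p_d*0.000000] = 0.000000
  V(1,-1) = exp(-r*dt) * [p_u*4.586188 + p_m*25.003120 + p_d*45.086435] = 25.333342
  V(1,+0) = exp(-r*dt) * [p_u*0.000000 + p_m*4.586188 + p_d*25.003120] = 7.565757
  V(1,+1) = exp(-r*dt) * [p_u*0.000000 + p_m*0.000000 + p_d*4.586188] = 0.833992
  V(0,+0) = exp(-r*dt) * [p_u*0.833992 + p_m*7.565757 + p_d*25.333342] = 9.710023

Answer: Price = V(0,0) = 9.7100


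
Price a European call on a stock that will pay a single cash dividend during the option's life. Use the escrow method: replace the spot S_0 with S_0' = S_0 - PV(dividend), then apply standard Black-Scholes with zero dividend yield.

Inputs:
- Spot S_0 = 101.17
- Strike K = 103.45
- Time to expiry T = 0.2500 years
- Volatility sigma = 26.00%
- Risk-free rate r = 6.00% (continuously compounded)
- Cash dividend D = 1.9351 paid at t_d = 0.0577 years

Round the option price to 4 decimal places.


Answer: Price = 3.9863

Derivation:
PV(D) = D * exp(-r * t_d) = 1.9351 * 0.99654399 = 1.92841227
S_0' = S_0 - PV(D) = 101.1700 - 1.92841227 = 99.24158773
d1 = (ln(S_0'/K) + (r + sigma^2/2)*T) / (sigma*sqrt(T)) = -0.13908651
d2 = d1 - sigma*sqrt(T) = -0.26908651
exp(-rT) = 0.98511194
N(d1) = 0.44469089; N(d2) = 0.39393155
C = S_0' * N(d1) - K * exp(-rT) * N(d2) = 99.24158773 * 0.44469089 - 103.4500 * 0.98511194 * 0.39393155 = 3.9863
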